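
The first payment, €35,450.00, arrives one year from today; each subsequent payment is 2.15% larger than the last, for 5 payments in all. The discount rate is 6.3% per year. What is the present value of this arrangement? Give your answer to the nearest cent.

Periodic rate r = 0.063 per year.
Growing ordinary annuity: PV = PMT₁ × [1 − ((1+g)/(1+r))^n] / (r − g) = 35,450 × [1 − ((1+0.0215)/(1+r))^5] / (r − 0.0215) = €154,223.90.

€154,223.90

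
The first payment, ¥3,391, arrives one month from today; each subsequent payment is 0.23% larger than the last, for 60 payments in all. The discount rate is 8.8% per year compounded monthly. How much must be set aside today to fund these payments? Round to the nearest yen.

¥174,889

Periodic rate r = 0.088/12 per month; n is counted in months.
Growing ordinary annuity: PV = PMT₁ × [1 − ((1+g)/(1+r))^n] / (r − g) = 3,391 × [1 − ((1+0.0023)/(1+r))^60] / (r − 0.0023) = ¥174,889.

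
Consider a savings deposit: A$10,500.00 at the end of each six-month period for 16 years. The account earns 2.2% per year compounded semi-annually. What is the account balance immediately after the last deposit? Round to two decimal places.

This is an ordinary annuity: 32 deposits of A$10,500.00 at the end of each six-month period.
Periodic rate r = 0.022/2 per half-year; n is counted in half-years.
FV = PMT × [((1+r)^n − 1)/r] = 10,500 × [(1+r)^32 − 1] / r = A$400,124.79

A$400,124.79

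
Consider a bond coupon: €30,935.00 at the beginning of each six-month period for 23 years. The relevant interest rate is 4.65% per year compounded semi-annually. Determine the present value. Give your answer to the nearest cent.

€888,486.66

This is an annuity due: 46 payments of €30,935.00 at the beginning of each six-month period.
Periodic rate r = 0.0465/2 per half-year; n is counted in half-years.
PV = PMT × [(1 − (1+r)^−n)/r] × (1+r) = 30,935 × [1 − (1+r)^−46] / r × (1+r) = €888,486.66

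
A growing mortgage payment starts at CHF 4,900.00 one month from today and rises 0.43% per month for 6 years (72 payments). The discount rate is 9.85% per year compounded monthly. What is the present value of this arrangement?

CHF 305,851.17

Periodic rate r = 0.0985/12 per month; n is counted in months.
Growing ordinary annuity: PV = PMT₁ × [1 − ((1+g)/(1+r))^n] / (r − g) = 4,900 × [1 − ((1+0.0043)/(1+r))^72] / (r − 0.0043) = CHF 305,851.17.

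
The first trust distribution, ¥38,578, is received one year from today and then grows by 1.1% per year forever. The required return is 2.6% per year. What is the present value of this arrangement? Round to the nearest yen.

¥2,571,867

Periodic rate r = 0.026 per year.
Growing perpetuity (Gordon): PV = PMT₁ / (r − g) = 38,578 / (r − 0.011) = ¥2,571,867.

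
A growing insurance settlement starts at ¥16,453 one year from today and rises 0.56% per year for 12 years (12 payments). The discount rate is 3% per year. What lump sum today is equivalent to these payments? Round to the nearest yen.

Periodic rate r = 0.03 per year.
Growing ordinary annuity: PV = PMT₁ × [1 − ((1+g)/(1+r))^n] / (r − g) = 16,453 × [1 − ((1+0.0056)/(1+r))^12] / (r − 0.0056) = ¥168,581.

¥168,581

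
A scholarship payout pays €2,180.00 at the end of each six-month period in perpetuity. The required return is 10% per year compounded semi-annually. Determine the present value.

Periodic rate r = 0.1/2 per half-year.
Level perpetuity: PV = PMT / r = 2,180 / (0.1/2) = €43,600.00.

€43,600.00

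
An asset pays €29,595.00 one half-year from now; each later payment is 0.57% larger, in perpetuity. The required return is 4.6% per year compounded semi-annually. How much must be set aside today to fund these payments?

€1,710,693.64

Periodic rate r = 0.046/2 per half-year.
Growing perpetuity (Gordon): PV = PMT₁ / (r − g) = 29,595 / (r − 0.0057) = €1,710,693.64.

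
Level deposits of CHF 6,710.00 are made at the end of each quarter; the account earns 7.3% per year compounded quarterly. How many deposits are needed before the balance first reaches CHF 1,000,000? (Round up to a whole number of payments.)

Periodic rate r = 0.073/4 per quarter; n is counted in quarters.
Ordinary annuity FV: 1,000,000 = 6,710 × [((1+r)^n − 1)/r].
(1+r)^n = 1 + 1,000,000 × r / 6,710, so n = ln(1 + 1,000,000·r/6,710) / ln(1+r) = 72.64.
Round up to a whole number of payments: n = 73.

73 payments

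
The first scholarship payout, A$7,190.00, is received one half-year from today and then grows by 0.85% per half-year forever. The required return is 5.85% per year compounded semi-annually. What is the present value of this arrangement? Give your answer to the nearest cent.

A$346,506.02

Periodic rate r = 0.0585/2 per half-year.
Growing perpetuity (Gordon): PV = PMT₁ / (r − g) = 7,190 / (r − 0.0085) = A$346,506.02.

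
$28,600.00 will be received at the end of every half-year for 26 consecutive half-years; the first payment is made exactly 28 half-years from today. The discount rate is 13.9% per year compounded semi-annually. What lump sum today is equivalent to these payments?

$55,376.02

Ordinary annuity of 26 payments, first payment at period 28.
Periodic rate r = 0.139/2 per half-year; n is counted in half-years.
The ordinary-annuity PV formula values the stream one period before the first payment (period 27); discount that back 27 periods:
PV₀ = 28,600 × [1 − (1+r)^−26] / r × (1+r)^−27 = $55,376.02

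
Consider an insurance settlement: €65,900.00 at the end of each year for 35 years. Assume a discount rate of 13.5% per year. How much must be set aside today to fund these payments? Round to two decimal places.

€482,344.56

This is an ordinary annuity: 35 payments of €65,900.00 at the end of each year.
Periodic rate r = 0.135 per year.
PV = PMT × [(1 − (1+r)^−n)/r] = 65,900 × [1 − (1+r)^−35] / r = €482,344.56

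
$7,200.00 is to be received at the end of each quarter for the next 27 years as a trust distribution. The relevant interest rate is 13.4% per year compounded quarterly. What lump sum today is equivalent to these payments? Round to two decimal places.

$208,805.31

This is an ordinary annuity: 108 payments of $7,200.00 at the end of each quarter.
Periodic rate r = 0.134/4 per quarter; n is counted in quarters.
PV = PMT × [(1 − (1+r)^−n)/r] = 7,200 × [1 − (1+r)^−108] / r = $208,805.31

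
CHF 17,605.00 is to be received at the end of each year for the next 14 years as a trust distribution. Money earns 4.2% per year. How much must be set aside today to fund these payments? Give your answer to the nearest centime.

This is an ordinary annuity: 14 payments of CHF 17,605.00 at the end of each year.
Periodic rate r = 0.042 per year.
PV = PMT × [(1 − (1+r)^−n)/r] = 17,605 × [1 − (1+r)^−14] / r = CHF 183,532.28

CHF 183,532.28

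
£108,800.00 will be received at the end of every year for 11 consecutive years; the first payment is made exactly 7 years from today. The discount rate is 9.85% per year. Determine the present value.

Ordinary annuity of 11 payments, first payment at period 7.
Periodic rate r = 0.0985 per year.
The ordinary-annuity PV formula values the stream one period before the first payment (period 6); discount that back 6 periods:
PV₀ = 108,800 × [1 − (1+r)^−11] / r × (1+r)^−6 = £404,964.24

£404,964.24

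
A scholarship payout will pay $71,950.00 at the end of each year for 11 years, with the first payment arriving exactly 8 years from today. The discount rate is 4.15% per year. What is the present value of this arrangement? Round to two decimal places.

Ordinary annuity of 11 payments, first payment at period 8.
Periodic rate r = 0.0415 per year.
The ordinary-annuity PV formula values the stream one period before the first payment (period 7); discount that back 7 periods:
PV₀ = 71,950 × [1 − (1+r)^−11] / r × (1+r)^−7 = $470,367.39

$470,367.39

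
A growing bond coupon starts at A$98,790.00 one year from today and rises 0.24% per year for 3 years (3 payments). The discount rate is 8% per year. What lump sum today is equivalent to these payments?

A$255,171.56

Periodic rate r = 0.08 per year.
Growing ordinary annuity: PV = PMT₁ × [1 − ((1+g)/(1+r))^n] / (r − g) = 98,790 × [1 − ((1+0.0024)/(1+r))^3] / (r − 0.0024) = A$255,171.56.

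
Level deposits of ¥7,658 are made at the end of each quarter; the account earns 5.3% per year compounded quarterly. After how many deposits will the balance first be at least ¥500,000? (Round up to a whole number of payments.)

48 payments

Periodic rate r = 0.053/4 per quarter; n is counted in quarters.
Ordinary annuity FV: 500,000 = 7,658 × [((1+r)^n − 1)/r].
(1+r)^n = 1 + 500,000 × r / 7,658, so n = ln(1 + 500,000·r/7,658) / ln(1+r) = 47.35.
Round up to a whole number of payments: n = 48.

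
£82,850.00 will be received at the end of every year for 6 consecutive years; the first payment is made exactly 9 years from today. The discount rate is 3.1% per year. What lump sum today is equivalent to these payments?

£350,396.08

Ordinary annuity of 6 payments, first payment at period 9.
Periodic rate r = 0.031 per year.
The ordinary-annuity PV formula values the stream one period before the first payment (period 8); discount that back 8 periods:
PV₀ = 82,850 × [1 − (1+r)^−6] / r × (1+r)^−8 = £350,396.08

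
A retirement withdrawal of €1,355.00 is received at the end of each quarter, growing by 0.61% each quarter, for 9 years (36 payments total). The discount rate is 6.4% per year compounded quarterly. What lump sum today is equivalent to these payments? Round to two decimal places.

Periodic rate r = 0.064/4 per quarter; n is counted in quarters.
Growing ordinary annuity: PV = PMT₁ × [1 − ((1+g)/(1+r))^n] / (r − g) = 1,355 × [1 − ((1+0.0061)/(1+r))^36] / (r − 0.0061) = €40,660.51.

€40,660.51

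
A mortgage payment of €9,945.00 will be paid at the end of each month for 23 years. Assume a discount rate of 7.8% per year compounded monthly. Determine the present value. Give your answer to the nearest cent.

€1,274,089.35

This is an ordinary annuity: 276 payments of €9,945.00 at the end of each month.
Periodic rate r = 0.078/12 per month; n is counted in months.
PV = PMT × [(1 − (1+r)^−n)/r] = 9,945 × [1 − (1+r)^−276] / r = €1,274,089.35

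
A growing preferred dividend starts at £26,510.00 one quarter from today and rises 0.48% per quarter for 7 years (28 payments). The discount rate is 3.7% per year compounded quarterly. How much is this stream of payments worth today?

£693,325.81

Periodic rate r = 0.037/4 per quarter; n is counted in quarters.
Growing ordinary annuity: PV = PMT₁ × [1 − ((1+g)/(1+r))^n] / (r − g) = 26,510 × [1 − ((1+0.0048)/(1+r))^28] / (r − 0.0048) = £693,325.81.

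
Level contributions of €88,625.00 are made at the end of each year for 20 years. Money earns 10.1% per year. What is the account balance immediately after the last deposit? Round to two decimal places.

This is an ordinary annuity: 20 deposits of €88,625.00 at the end of each year.
Periodic rate r = 0.101 per year.
FV = PMT × [((1+r)^n − 1)/r] = 88,625 × [(1+r)^20 − 1] / r = €5,134,002.64

€5,134,002.64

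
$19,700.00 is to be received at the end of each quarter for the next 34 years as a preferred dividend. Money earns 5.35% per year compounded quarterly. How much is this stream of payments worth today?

This is an ordinary annuity: 136 payments of $19,700.00 at the end of each quarter.
Periodic rate r = 0.0535/4 per quarter; n is counted in quarters.
PV = PMT × [(1 − (1+r)^−n)/r] = 19,700 × [1 − (1+r)^−136] / r = $1,231,113.43

$1,231,113.43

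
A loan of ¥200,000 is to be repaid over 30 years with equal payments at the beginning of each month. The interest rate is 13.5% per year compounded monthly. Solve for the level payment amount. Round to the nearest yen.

¥2,265

Level annuity due; solve PV = PMT × [(1 − (1+r)^−n)/r] × (1+r) for PMT.
Periodic rate r = 0.135/12 per month; n is counted in months.
With n = 360: PMT = 200,000 / ([(1 − (1+r)^−n)/r] × (1+r)) = ¥2,265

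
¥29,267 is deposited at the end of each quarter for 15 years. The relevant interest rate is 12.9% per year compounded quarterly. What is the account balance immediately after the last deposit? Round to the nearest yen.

This is an ordinary annuity: 60 deposits of ¥29,267 at the end of each quarter.
Periodic rate r = 0.129/4 per quarter; n is counted in quarters.
FV = PMT × [((1+r)^n − 1)/r] = 29,267 × [(1+r)^60 − 1] / r = ¥5,187,051

¥5,187,051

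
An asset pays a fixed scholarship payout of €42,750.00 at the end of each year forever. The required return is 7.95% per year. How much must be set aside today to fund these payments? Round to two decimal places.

€537,735.85

Periodic rate r = 0.0795 per year.
Level perpetuity: PV = PMT / r = 42,750 / (0.0795) = €537,735.85.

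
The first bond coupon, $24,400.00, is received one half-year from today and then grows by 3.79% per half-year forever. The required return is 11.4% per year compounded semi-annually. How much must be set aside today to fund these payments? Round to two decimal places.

Periodic rate r = 0.114/2 per half-year.
Growing perpetuity (Gordon): PV = PMT₁ / (r − g) = 24,400 / (r − 0.0379) = $1,277,486.91.

$1,277,486.91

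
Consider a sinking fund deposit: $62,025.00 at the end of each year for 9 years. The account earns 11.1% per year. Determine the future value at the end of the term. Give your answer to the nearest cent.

This is an ordinary annuity: 9 deposits of $62,025.00 at the end of each year.
Periodic rate r = 0.111 per year.
FV = PMT × [((1+r)^n − 1)/r] = 62,025 × [(1+r)^9 − 1] / r = $882,237.27

$882,237.27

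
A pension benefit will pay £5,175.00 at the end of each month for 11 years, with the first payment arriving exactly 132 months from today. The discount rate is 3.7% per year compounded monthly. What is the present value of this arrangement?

£374,462.17

Ordinary annuity of 132 payments, first payment at period 132.
Periodic rate r = 0.037/12 per month; n is counted in months.
The ordinary-annuity PV formula values the stream one period before the first payment (period 131); discount that back 131 periods:
PV₀ = 5,175 × [1 − (1+r)^−132] / r × (1+r)^−131 = £374,462.17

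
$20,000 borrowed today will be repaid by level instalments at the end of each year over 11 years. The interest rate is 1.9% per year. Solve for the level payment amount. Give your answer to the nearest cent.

Level ordinary annuity; solve PV = PMT × [(1 − (1+r)^−n)/r] for PMT.
Periodic rate r = 0.019 per year.
With n = 11: PMT = 20,000 / ([(1 − (1+r)^−n)/r]) = $2,031.95

$2,031.95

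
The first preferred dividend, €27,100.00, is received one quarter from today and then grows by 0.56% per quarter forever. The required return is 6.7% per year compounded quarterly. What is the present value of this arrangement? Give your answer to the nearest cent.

€2,430,493.27

Periodic rate r = 0.067/4 per quarter.
Growing perpetuity (Gordon): PV = PMT₁ / (r − g) = 27,100 / (r − 0.0056) = €2,430,493.27.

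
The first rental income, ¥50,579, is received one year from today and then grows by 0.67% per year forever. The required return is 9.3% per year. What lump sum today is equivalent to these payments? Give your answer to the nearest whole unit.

¥586,083

Periodic rate r = 0.093 per year.
Growing perpetuity (Gordon): PV = PMT₁ / (r − g) = 50,579 / (r − 0.0067) = ¥586,083.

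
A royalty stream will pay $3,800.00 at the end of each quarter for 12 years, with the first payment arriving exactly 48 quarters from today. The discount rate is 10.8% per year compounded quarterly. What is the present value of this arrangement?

$29,035.21

Ordinary annuity of 48 payments, first payment at period 48.
Periodic rate r = 0.108/4 per quarter; n is counted in quarters.
The ordinary-annuity PV formula values the stream one period before the first payment (period 47); discount that back 47 periods:
PV₀ = 3,800 × [1 − (1+r)^−48] / r × (1+r)^−47 = $29,035.21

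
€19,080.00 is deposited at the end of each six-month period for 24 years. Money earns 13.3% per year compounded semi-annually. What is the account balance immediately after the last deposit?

This is an ordinary annuity: 48 deposits of €19,080.00 at the end of each six-month period.
Periodic rate r = 0.133/2 per half-year; n is counted in half-years.
FV = PMT × [((1+r)^n − 1)/r] = 19,080 × [(1+r)^48 − 1] / r = €6,020,883.87

€6,020,883.87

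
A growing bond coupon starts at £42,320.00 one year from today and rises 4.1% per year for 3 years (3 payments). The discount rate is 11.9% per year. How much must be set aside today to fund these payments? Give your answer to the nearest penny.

Periodic rate r = 0.119 per year.
Growing ordinary annuity: PV = PMT₁ × [1 − ((1+g)/(1+r))^n] / (r − g) = 42,320 × [1 − ((1+0.041)/(1+r))^3] / (r − 0.041) = £105,733.57.

£105,733.57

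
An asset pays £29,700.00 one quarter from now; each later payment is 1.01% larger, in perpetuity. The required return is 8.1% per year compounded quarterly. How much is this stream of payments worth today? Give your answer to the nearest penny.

Periodic rate r = 0.081/4 per quarter.
Growing perpetuity (Gordon): PV = PMT₁ / (r − g) = 29,700 / (r − 0.0101) = £2,926,108.37.

£2,926,108.37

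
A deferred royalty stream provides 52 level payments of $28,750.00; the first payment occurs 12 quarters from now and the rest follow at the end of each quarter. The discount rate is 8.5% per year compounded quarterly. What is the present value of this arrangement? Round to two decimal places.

$713,844.59

Ordinary annuity of 52 payments, first payment at period 12.
Periodic rate r = 0.085/4 per quarter; n is counted in quarters.
The ordinary-annuity PV formula values the stream one period before the first payment (period 11); discount that back 11 periods:
PV₀ = 28,750 × [1 − (1+r)^−52] / r × (1+r)^−11 = $713,844.59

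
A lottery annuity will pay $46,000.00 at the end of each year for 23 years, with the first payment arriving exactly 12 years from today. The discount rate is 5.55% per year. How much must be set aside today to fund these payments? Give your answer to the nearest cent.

$325,440.40

Ordinary annuity of 23 payments, first payment at period 12.
Periodic rate r = 0.0555 per year.
The ordinary-annuity PV formula values the stream one period before the first payment (period 11); discount that back 11 periods:
PV₀ = 46,000 × [1 − (1+r)^−23] / r × (1+r)^−11 = $325,440.40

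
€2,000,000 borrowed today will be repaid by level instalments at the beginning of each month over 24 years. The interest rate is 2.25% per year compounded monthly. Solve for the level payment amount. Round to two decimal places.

€8,976.90

Level annuity due; solve PV = PMT × [(1 − (1+r)^−n)/r] × (1+r) for PMT.
Periodic rate r = 0.0225/12 per month; n is counted in months.
With n = 288: PMT = 2,000,000 / ([(1 − (1+r)^−n)/r] × (1+r)) = €8,976.90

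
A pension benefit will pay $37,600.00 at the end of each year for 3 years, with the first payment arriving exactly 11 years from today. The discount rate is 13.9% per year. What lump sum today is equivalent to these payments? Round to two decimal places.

$23,794.31

Ordinary annuity of 3 payments, first payment at period 11.
Periodic rate r = 0.139 per year.
The ordinary-annuity PV formula values the stream one period before the first payment (period 10); discount that back 10 periods:
PV₀ = 37,600 × [1 − (1+r)^−3] / r × (1+r)^−10 = $23,794.31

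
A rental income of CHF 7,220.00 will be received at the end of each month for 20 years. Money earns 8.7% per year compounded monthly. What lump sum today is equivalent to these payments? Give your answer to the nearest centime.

CHF 819,967.29

This is an ordinary annuity: 240 payments of CHF 7,220.00 at the end of each month.
Periodic rate r = 0.087/12 per month; n is counted in months.
PV = PMT × [(1 − (1+r)^−n)/r] = 7,220 × [1 − (1+r)^−240] / r = CHF 819,967.29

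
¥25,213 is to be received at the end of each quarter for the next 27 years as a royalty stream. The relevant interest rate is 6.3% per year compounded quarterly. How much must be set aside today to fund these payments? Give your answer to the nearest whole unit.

This is an ordinary annuity: 108 payments of ¥25,213 at the end of each quarter.
Periodic rate r = 0.063/4 per quarter; n is counted in quarters.
PV = PMT × [(1 − (1+r)^−n)/r] = 25,213 × [1 − (1+r)^−108] / r = ¥1,304,775

¥1,304,775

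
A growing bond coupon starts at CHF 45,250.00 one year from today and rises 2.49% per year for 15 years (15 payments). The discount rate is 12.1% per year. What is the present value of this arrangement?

Periodic rate r = 0.121 per year.
Growing ordinary annuity: PV = PMT₁ × [1 − ((1+g)/(1+r))^n] / (r − g) = 45,250 × [1 − ((1+0.0249)/(1+r))^15] / (r − 0.0249) = CHF 348,110.32.

CHF 348,110.32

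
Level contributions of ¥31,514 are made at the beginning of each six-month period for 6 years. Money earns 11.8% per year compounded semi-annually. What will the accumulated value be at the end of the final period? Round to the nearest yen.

This is an annuity due: 12 deposits of ¥31,514 at the beginning of each six-month period.
Periodic rate r = 0.118/2 per half-year; n is counted in half-years.
FV = PMT × [((1+r)^n − 1)/r] × (1+r) = 31,514 × [(1+r)^12 − 1] / r × (1+r) = ¥559,730

¥559,730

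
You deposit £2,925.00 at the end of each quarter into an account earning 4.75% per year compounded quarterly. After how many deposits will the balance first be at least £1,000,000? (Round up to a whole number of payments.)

138 payments

Periodic rate r = 0.0475/4 per quarter; n is counted in quarters.
Ordinary annuity FV: 1,000,000 = 2,925 × [((1+r)^n − 1)/r].
(1+r)^n = 1 + 1,000,000 × r / 2,925, so n = ln(1 + 1,000,000·r/2,925) / ln(1+r) = 137.34.
Round up to a whole number of payments: n = 138.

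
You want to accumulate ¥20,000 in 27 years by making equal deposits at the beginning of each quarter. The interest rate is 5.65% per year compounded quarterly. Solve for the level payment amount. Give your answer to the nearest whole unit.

Level annuity due; solve FV = PMT × [((1+r)^n − 1)/r] × (1+r) for PMT.
Periodic rate r = 0.0565/4 per quarter; n is counted in quarters.
With n = 108: PMT = 20,000 / ([((1+r)^n − 1)/r] × (1+r)) = ¥78

¥78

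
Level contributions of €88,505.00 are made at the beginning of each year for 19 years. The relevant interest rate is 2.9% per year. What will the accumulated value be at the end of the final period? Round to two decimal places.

€2,265,614.16

This is an annuity due: 19 deposits of €88,505.00 at the beginning of each year.
Periodic rate r = 0.029 per year.
FV = PMT × [((1+r)^n − 1)/r] × (1+r) = 88,505 × [(1+r)^19 − 1] / r × (1+r) = €2,265,614.16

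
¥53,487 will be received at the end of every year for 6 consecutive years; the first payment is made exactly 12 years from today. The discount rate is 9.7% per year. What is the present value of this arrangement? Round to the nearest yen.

¥84,882

Ordinary annuity of 6 payments, first payment at period 12.
Periodic rate r = 0.097 per year.
The ordinary-annuity PV formula values the stream one period before the first payment (period 11); discount that back 11 periods:
PV₀ = 53,487 × [1 − (1+r)^−6] / r × (1+r)^−11 = ¥84,882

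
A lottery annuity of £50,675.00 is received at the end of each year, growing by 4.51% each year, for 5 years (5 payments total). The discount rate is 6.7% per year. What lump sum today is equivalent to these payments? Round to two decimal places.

Periodic rate r = 0.067 per year.
Growing ordinary annuity: PV = PMT₁ × [1 − ((1+g)/(1+r))^n] / (r − g) = 50,675 × [1 − ((1+0.0451)/(1+r))^5] / (r − 0.0451) = £227,915.03.

£227,915.03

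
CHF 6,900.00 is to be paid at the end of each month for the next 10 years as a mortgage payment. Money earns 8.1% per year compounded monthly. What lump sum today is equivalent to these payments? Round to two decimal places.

CHF 566,239.15

This is an ordinary annuity: 120 payments of CHF 6,900.00 at the end of each month.
Periodic rate r = 0.081/12 per month; n is counted in months.
PV = PMT × [(1 − (1+r)^−n)/r] = 6,900 × [1 − (1+r)^−120] / r = CHF 566,239.15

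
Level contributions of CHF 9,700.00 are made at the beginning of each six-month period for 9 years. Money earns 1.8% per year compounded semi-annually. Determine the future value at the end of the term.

CHF 190,317.81

This is an annuity due: 18 deposits of CHF 9,700.00 at the beginning of each six-month period.
Periodic rate r = 0.018/2 per half-year; n is counted in half-years.
FV = PMT × [((1+r)^n − 1)/r] × (1+r) = 9,700 × [(1+r)^18 − 1] / r × (1+r) = CHF 190,317.81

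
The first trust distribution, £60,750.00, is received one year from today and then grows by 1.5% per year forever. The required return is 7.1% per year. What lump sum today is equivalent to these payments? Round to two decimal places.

£1,084,821.43

Periodic rate r = 0.071 per year.
Growing perpetuity (Gordon): PV = PMT₁ / (r − g) = 60,750 / (r − 0.015) = £1,084,821.43.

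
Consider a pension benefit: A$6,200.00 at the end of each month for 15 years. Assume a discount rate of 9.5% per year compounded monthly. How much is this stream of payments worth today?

A$593,741.95

This is an ordinary annuity: 180 payments of A$6,200.00 at the end of each month.
Periodic rate r = 0.095/12 per month; n is counted in months.
PV = PMT × [(1 − (1+r)^−n)/r] = 6,200 × [1 − (1+r)^−180] / r = A$593,741.95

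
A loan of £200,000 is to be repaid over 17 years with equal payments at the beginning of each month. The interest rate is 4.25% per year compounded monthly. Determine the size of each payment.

Level annuity due; solve PV = PMT × [(1 − (1+r)^−n)/r] × (1+r) for PMT.
Periodic rate r = 0.0425/12 per month; n is counted in months.
With n = 204: PMT = 200,000 / ([(1 − (1+r)^−n)/r] × (1+r)) = £1,373.64

£1,373.64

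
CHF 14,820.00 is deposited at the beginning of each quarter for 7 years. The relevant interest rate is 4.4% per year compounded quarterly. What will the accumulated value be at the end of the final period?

CHF 488,193.99

This is an annuity due: 28 deposits of CHF 14,820.00 at the beginning of each quarter.
Periodic rate r = 0.044/4 per quarter; n is counted in quarters.
FV = PMT × [((1+r)^n − 1)/r] × (1+r) = 14,820 × [(1+r)^28 − 1] / r × (1+r) = CHF 488,193.99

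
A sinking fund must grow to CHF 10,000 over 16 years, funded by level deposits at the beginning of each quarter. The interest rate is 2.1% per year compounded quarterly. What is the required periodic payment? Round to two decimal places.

Level annuity due; solve FV = PMT × [((1+r)^n − 1)/r] × (1+r) for PMT.
Periodic rate r = 0.021/4 per quarter; n is counted in quarters.
With n = 64: PMT = 10,000 / ([((1+r)^n − 1)/r] × (1+r)) = CHF 131.18

CHF 131.18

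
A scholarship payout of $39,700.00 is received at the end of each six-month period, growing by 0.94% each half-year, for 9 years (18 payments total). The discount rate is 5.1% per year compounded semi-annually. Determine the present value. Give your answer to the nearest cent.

$611,188.04

Periodic rate r = 0.051/2 per half-year; n is counted in half-years.
Growing ordinary annuity: PV = PMT₁ × [1 − ((1+g)/(1+r))^n] / (r − g) = 39,700 × [1 − ((1+0.0094)/(1+r))^18] / (r − 0.0094) = $611,188.04.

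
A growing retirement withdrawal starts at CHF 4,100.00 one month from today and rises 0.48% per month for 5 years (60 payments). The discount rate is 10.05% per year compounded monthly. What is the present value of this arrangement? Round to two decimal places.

CHF 220,106.13

Periodic rate r = 0.1005/12 per month; n is counted in months.
Growing ordinary annuity: PV = PMT₁ × [1 − ((1+g)/(1+r))^n] / (r − g) = 4,100 × [1 − ((1+0.0048)/(1+r))^60] / (r − 0.0048) = CHF 220,106.13.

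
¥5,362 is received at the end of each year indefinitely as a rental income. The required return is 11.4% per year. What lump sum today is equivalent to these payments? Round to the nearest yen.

Periodic rate r = 0.114 per year.
Level perpetuity: PV = PMT / r = 5,362 / (0.114) = ¥47,035.

¥47,035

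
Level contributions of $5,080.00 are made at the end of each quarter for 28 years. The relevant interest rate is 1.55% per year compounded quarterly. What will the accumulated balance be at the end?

$710,708.30

This is an ordinary annuity: 112 deposits of $5,080.00 at the end of each quarter.
Periodic rate r = 0.0155/4 per quarter; n is counted in quarters.
FV = PMT × [((1+r)^n − 1)/r] = 5,080 × [(1+r)^112 − 1] / r = $710,708.30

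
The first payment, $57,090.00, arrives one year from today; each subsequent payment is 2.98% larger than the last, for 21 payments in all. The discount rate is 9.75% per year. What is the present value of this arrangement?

Periodic rate r = 0.0975 per year.
Growing ordinary annuity: PV = PMT₁ × [1 − ((1+g)/(1+r))^n] / (r − g) = 57,090 × [1 − ((1+0.0298)/(1+r))^21] / (r − 0.0298) = $621,823.45.

$621,823.45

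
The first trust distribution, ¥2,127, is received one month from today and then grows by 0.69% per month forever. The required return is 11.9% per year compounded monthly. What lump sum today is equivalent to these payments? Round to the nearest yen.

Periodic rate r = 0.119/12 per month.
Growing perpetuity (Gordon): PV = PMT₁ / (r − g) = 2,127 / (r − 0.0069) = ¥705,083.

¥705,083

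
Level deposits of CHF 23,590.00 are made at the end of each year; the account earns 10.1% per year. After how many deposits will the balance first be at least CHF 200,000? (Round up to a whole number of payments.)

7 payments

Periodic rate r = 0.101 per year.
Ordinary annuity FV: 200,000 = 23,590 × [((1+r)^n − 1)/r].
(1+r)^n = 1 + 200,000 × r / 23,590, so n = ln(1 + 200,000·r/23,590) / ln(1+r) = 6.43.
Round up to a whole number of payments: n = 7.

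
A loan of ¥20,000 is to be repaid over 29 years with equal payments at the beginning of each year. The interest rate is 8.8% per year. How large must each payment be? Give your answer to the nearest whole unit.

Level annuity due; solve PV = PMT × [(1 − (1+r)^−n)/r] × (1+r) for PMT.
Periodic rate r = 0.088 per year.
With n = 29: PMT = 20,000 / ([(1 − (1+r)^−n)/r] × (1+r)) = ¥1,771

¥1,771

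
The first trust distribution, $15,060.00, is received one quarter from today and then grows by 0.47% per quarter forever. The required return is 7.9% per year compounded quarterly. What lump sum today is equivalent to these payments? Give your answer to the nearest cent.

Periodic rate r = 0.079/4 per quarter.
Growing perpetuity (Gordon): PV = PMT₁ / (r − g) = 15,060 / (r − 0.0047) = $1,000,664.45.

$1,000,664.45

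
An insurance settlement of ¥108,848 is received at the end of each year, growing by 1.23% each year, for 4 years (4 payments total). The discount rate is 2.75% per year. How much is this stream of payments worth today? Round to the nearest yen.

Periodic rate r = 0.0275 per year.
Growing ordinary annuity: PV = PMT₁ × [1 − ((1+g)/(1+r))^n] / (r − g) = 108,848 × [1 − ((1+0.0123)/(1+r))^4] / (r − 0.0123) = ¥414,429.

¥414,429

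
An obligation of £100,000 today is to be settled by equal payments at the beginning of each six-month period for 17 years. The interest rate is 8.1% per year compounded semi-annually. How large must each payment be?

Level annuity due; solve PV = PMT × [(1 − (1+r)^−n)/r] × (1+r) for PMT.
Periodic rate r = 0.081/2 per half-year; n is counted in half-years.
With n = 34: PMT = 100,000 / ([(1 − (1+r)^−n)/r] × (1+r)) = £5,254.83

£5,254.83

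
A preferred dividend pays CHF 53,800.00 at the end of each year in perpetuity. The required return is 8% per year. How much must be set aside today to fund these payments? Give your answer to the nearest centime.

Periodic rate r = 0.08 per year.
Level perpetuity: PV = PMT / r = 53,800 / (0.08) = CHF 672,500.00.

CHF 672,500.00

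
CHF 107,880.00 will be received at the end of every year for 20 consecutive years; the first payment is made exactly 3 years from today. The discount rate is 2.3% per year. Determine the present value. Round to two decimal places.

CHF 1,637,768.47

Ordinary annuity of 20 payments, first payment at period 3.
Periodic rate r = 0.023 per year.
The ordinary-annuity PV formula values the stream one period before the first payment (period 2); discount that back 2 periods:
PV₀ = 107,880 × [1 − (1+r)^−20] / r × (1+r)^−2 = CHF 1,637,768.47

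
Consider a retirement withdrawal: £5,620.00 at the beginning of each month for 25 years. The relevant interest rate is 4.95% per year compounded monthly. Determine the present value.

This is an annuity due: 300 payments of £5,620.00 at the beginning of each month.
Periodic rate r = 0.0495/12 per month; n is counted in months.
PV = PMT × [(1 − (1+r)^−n)/r] × (1+r) = 5,620 × [1 − (1+r)^−300] / r × (1+r) = £970,151.38

£970,151.38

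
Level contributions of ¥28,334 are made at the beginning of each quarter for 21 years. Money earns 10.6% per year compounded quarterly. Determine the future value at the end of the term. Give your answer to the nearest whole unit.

¥8,778,277

This is an annuity due: 84 deposits of ¥28,334 at the beginning of each quarter.
Periodic rate r = 0.106/4 per quarter; n is counted in quarters.
FV = PMT × [((1+r)^n − 1)/r] × (1+r) = 28,334 × [(1+r)^84 − 1] / r × (1+r) = ¥8,778,277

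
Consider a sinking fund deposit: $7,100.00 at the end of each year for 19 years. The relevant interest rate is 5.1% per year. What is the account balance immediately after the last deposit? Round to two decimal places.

$218,996.02

This is an ordinary annuity: 19 deposits of $7,100.00 at the end of each year.
Periodic rate r = 0.051 per year.
FV = PMT × [((1+r)^n − 1)/r] = 7,100 × [(1+r)^19 − 1] / r = $218,996.02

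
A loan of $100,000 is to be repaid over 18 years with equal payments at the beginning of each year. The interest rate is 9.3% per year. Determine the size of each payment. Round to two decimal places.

$10,659.33

Level annuity due; solve PV = PMT × [(1 − (1+r)^−n)/r] × (1+r) for PMT.
Periodic rate r = 0.093 per year.
With n = 18: PMT = 100,000 / ([(1 − (1+r)^−n)/r] × (1+r)) = $10,659.33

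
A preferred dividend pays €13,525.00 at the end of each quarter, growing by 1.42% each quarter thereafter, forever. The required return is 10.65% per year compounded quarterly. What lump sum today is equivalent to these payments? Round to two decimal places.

Periodic rate r = 0.1065/4 per quarter.
Growing perpetuity (Gordon): PV = PMT₁ / (r − g) = 13,525 / (r − 0.0142) = €1,088,531.19.

€1,088,531.19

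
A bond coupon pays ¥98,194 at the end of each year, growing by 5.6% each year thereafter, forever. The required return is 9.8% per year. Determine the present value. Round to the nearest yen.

¥2,337,952

Periodic rate r = 0.098 per year.
Growing perpetuity (Gordon): PV = PMT₁ / (r − g) = 98,194 / (r − 0.056) = ¥2,337,952.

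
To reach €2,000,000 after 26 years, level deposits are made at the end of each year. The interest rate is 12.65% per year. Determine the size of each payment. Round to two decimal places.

Level ordinary annuity; solve FV = PMT × [((1+r)^n − 1)/r] for PMT.
Periodic rate r = 0.1265 per year.
With n = 26: PMT = 2,000,000 / ([((1+r)^n − 1)/r]) = €11,972.64

€11,972.64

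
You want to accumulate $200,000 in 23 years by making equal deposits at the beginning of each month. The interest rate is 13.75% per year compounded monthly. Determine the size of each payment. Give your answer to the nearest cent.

Level annuity due; solve FV = PMT × [((1+r)^n − 1)/r] × (1+r) for PMT.
Periodic rate r = 0.1375/12 per month; n is counted in months.
With n = 276: PMT = 200,000 / ([((1+r)^n − 1)/r] × (1+r)) = $102.02

$102.02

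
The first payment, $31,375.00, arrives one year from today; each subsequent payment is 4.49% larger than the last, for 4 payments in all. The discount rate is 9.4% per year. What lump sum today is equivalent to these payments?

Periodic rate r = 0.094 per year.
Growing ordinary annuity: PV = PMT₁ × [1 − ((1+g)/(1+r))^n] / (r − g) = 31,375 × [1 − ((1+0.0449)/(1+r))^4] / (r − 0.0449) = $107,222.19.

$107,222.19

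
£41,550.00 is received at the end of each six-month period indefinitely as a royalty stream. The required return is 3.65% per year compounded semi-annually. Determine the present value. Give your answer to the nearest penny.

£2,276,712.33

Periodic rate r = 0.0365/2 per half-year.
Level perpetuity: PV = PMT / r = 41,550 / (0.0365/2) = £2,276,712.33.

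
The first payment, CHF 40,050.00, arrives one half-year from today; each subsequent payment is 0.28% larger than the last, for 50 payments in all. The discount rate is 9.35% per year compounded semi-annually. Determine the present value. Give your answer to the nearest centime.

Periodic rate r = 0.0935/2 per half-year; n is counted in half-years.
Growing ordinary annuity: PV = PMT₁ × [1 − ((1+g)/(1+r))^n] / (r − g) = 40,050 × [1 − ((1+0.0028)/(1+r))^50] / (r − 0.0028) = CHF 804,551.25.

CHF 804,551.25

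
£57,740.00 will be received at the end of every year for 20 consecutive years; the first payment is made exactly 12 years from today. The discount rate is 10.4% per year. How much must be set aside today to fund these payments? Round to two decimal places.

£161,128.51

Ordinary annuity of 20 payments, first payment at period 12.
Periodic rate r = 0.104 per year.
The ordinary-annuity PV formula values the stream one period before the first payment (period 11); discount that back 11 periods:
PV₀ = 57,740 × [1 − (1+r)^−20] / r × (1+r)^−11 = £161,128.51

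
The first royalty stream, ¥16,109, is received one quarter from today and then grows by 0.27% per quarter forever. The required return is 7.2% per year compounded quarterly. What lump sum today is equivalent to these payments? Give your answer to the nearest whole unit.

Periodic rate r = 0.072/4 per quarter.
Growing perpetuity (Gordon): PV = PMT₁ / (r − g) = 16,109 / (r − 0.0027) = ¥1,052,876.

¥1,052,876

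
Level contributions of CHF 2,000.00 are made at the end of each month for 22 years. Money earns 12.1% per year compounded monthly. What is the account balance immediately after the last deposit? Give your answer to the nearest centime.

This is an ordinary annuity: 264 deposits of CHF 2,000.00 at the end of each month.
Periodic rate r = 0.121/12 per month; n is counted in months.
FV = PMT × [((1+r)^n − 1)/r] = 2,000 × [(1+r)^264 − 1] / r = CHF 2,605,330.28

CHF 2,605,330.28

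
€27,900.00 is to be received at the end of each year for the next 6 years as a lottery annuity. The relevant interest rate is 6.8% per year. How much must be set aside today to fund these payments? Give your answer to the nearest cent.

This is an ordinary annuity: 6 payments of €27,900.00 at the end of each year.
Periodic rate r = 0.068 per year.
PV = PMT × [(1 − (1+r)^−n)/r] = 27,900 × [1 − (1+r)^−6] / r = €133,811.54

€133,811.54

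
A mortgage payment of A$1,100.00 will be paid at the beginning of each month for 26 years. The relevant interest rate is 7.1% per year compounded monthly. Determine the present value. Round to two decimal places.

This is an annuity due: 312 payments of A$1,100.00 at the beginning of each month.
Periodic rate r = 0.071/12 per month; n is counted in months.
PV = PMT × [(1 − (1+r)^−n)/r] × (1+r) = 1,100 × [1 − (1+r)^−312] / r × (1+r) = A$157,330.81

A$157,330.81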